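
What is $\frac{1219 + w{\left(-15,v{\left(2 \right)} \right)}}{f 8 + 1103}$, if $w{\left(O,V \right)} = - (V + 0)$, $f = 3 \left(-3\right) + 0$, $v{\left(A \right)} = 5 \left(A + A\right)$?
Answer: $\frac{1199}{1031} \approx 1.1629$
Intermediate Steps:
$v{\left(A \right)} = 10 A$ ($v{\left(A \right)} = 5 \cdot 2 A = 10 A$)
$f = -9$ ($f = -9 + 0 = -9$)
$w{\left(O,V \right)} = - V$
$\frac{1219 + w{\left(-15,v{\left(2 \right)} \right)}}{f 8 + 1103} = \frac{1219 - 10 \cdot 2}{\left(-9\right) 8 + 1103} = \frac{1219 - 20}{-72 + 1103} = \frac{1219 - 20}{1031} = 1199 \cdot \frac{1}{1031} = \frac{1199}{1031}$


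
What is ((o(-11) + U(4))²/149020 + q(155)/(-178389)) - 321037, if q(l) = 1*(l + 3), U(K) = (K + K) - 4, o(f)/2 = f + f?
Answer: -426714803353381/1329176439 ≈ -3.2104e+5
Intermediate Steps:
o(f) = 4*f (o(f) = 2*(f + f) = 2*(2*f) = 4*f)
U(K) = -4 + 2*K (U(K) = 2*K - 4 = -4 + 2*K)
q(l) = 3 + l (q(l) = 1*(3 + l) = 3 + l)
((o(-11) + U(4))²/149020 + q(155)/(-178389)) - 321037 = ((4*(-11) + (-4 + 2*4))²/149020 + (3 + 155)/(-178389)) - 321037 = ((-44 + (-4 + 8))²*(1/149020) + 158*(-1/178389)) - 321037 = ((-44 + 4)²*(1/149020) - 158/178389) - 321037 = ((-40)²*(1/149020) - 158/178389) - 321037 = (1600*(1/149020) - 158/178389) - 321037 = (80/7451 - 158/178389) - 321037 = 13093862/1329176439 - 321037 = -426714803353381/1329176439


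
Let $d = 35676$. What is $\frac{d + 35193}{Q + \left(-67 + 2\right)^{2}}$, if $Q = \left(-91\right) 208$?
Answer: $- \frac{23623}{4901} \approx -4.82$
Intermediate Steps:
$Q = -18928$
$\frac{d + 35193}{Q + \left(-67 + 2\right)^{2}} = \frac{35676 + 35193}{-18928 + \left(-67 + 2\right)^{2}} = \frac{70869}{-18928 + \left(-65\right)^{2}} = \frac{70869}{-18928 + 4225} = \frac{70869}{-14703} = 70869 \left(- \frac{1}{14703}\right) = - \frac{23623}{4901}$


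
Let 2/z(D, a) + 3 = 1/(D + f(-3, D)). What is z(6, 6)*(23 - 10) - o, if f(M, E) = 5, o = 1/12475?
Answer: -1783941/199600 ≈ -8.9376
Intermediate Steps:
o = 1/12475 ≈ 8.0160e-5
z(D, a) = 2/(-3 + 1/(5 + D)) (z(D, a) = 2/(-3 + 1/(D + 5)) = 2/(-3 + 1/(5 + D)))
z(6, 6)*(23 - 10) - o = (2*(-5 - 1*6)/(14 + 3*6))*(23 - 10) - 1*1/12475 = (2*(-5 - 6)/(14 + 18))*13 - 1/12475 = (2*(-11)/32)*13 - 1/12475 = (2*(1/32)*(-11))*13 - 1/12475 = -11/16*13 - 1/12475 = -143/16 - 1/12475 = -1783941/199600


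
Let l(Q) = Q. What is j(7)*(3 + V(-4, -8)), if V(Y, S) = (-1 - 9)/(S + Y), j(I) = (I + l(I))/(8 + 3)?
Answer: 161/33 ≈ 4.8788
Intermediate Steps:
j(I) = 2*I/11 (j(I) = (I + I)/(8 + 3) = (2*I)/11 = (2*I)*(1/11) = 2*I/11)
V(Y, S) = -10/(S + Y)
j(7)*(3 + V(-4, -8)) = ((2/11)*7)*(3 - 10/(-8 - 4)) = 14*(3 - 10/(-12))/11 = 14*(3 - 10*(-1/12))/11 = 14*(3 + ⅚)/11 = (14/11)*(23/6) = 161/33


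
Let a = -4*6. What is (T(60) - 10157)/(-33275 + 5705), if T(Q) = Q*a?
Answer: 11597/27570 ≈ 0.42064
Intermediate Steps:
a = -24
T(Q) = -24*Q (T(Q) = Q*(-24) = -24*Q)
(T(60) - 10157)/(-33275 + 5705) = (-24*60 - 10157)/(-33275 + 5705) = (-1440 - 10157)/(-27570) = -11597*(-1/27570) = 11597/27570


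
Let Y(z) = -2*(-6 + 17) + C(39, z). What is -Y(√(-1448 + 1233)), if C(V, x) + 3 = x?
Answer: 25 - I*√215 ≈ 25.0 - 14.663*I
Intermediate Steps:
C(V, x) = -3 + x
Y(z) = -25 + z (Y(z) = -2*(-6 + 17) + (-3 + z) = -2*11 + (-3 + z) = -22 + (-3 + z) = -25 + z)
-Y(√(-1448 + 1233)) = -(-25 + √(-1448 + 1233)) = -(-25 + √(-215)) = -(-25 + I*√215) = 25 - I*√215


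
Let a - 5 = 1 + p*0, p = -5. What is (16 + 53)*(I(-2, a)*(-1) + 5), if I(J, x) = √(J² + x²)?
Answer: 345 - 138*√10 ≈ -91.394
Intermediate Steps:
a = 6 (a = 5 + (1 - 5*0) = 5 + (1 + 0) = 5 + 1 = 6)
(16 + 53)*(I(-2, a)*(-1) + 5) = (16 + 53)*(√((-2)² + 6²)*(-1) + 5) = 69*(√(4 + 36)*(-1) + 5) = 69*(√40*(-1) + 5) = 69*((2*√10)*(-1) + 5) = 69*(-2*√10 + 5) = 69*(5 - 2*√10) = 345 - 138*√10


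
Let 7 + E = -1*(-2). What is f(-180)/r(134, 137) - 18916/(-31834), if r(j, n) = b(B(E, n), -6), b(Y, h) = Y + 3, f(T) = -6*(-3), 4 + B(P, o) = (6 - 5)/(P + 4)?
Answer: -133795/15917 ≈ -8.4058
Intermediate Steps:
E = -5 (E = -7 - 1*(-2) = -7 + 2 = -5)
B(P, o) = -4 + 1/(4 + P) (B(P, o) = -4 + (6 - 5)/(P + 4) = -4 + 1/(4 + P))
f(T) = 18
b(Y, h) = 3 + Y
r(j, n) = -2 (r(j, n) = 3 + (-15 - 4*(-5))/(4 - 5) = 3 + (-15 + 20)/(-1) = 3 - 1*5 = 3 - 5 = -2)
f(-180)/r(134, 137) - 18916/(-31834) = 18/(-2) - 18916/(-31834) = 18*(-½) - 18916*(-1/31834) = -9 + 9458/15917 = -133795/15917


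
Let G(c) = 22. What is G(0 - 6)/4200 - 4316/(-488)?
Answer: 1133621/128100 ≈ 8.8495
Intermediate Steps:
G(0 - 6)/4200 - 4316/(-488) = 22/4200 - 4316/(-488) = 22*(1/4200) - 4316*(-1/488) = 11/2100 + 1079/122 = 1133621/128100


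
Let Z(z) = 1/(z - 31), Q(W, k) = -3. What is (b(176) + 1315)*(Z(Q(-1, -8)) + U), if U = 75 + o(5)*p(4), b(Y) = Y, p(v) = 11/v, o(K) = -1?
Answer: 7322301/68 ≈ 1.0768e+5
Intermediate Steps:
Z(z) = 1/(-31 + z)
U = 289/4 (U = 75 - 11/4 = 289/4 ≈ 72.250)
(b(176) + 1315)*(Z(Q(-1, -8)) + U) = (176 + 1315)*(1/(-31 - 3) + 289/4) = 1491*(1/(-34) + 289/4) = 1491*(-1/34 + 289/4) = 1491*(4911/68) = 7322301/68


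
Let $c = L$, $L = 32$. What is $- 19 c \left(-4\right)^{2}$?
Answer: $-9728$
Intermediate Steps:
$c = 32$
$- 19 c \left(-4\right)^{2} = \left(-19\right) 32 \left(-4\right)^{2} = \left(-608\right) 16 = -9728$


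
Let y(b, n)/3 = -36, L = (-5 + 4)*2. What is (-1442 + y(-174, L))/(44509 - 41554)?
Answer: -310/591 ≈ -0.52453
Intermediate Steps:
L = -2 (L = -1*2 = -2)
y(b, n) = -108 (y(b, n) = 3*(-36) = -108)
(-1442 + y(-174, L))/(44509 - 41554) = (-1442 - 108)/(44509 - 41554) = -1550/2955 = -1550*1/2955 = -310/591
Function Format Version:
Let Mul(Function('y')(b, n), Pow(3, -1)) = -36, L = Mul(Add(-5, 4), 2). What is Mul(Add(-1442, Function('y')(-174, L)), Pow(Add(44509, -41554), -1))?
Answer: Rational(-310, 591) ≈ -0.52453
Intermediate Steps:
L = -2 (L = Mul(-1, 2) = -2)
Function('y')(b, n) = -108 (Function('y')(b, n) = Mul(3, -36) = -108)
Mul(Add(-1442, Function('y')(-174, L)), Pow(Add(44509, -41554), -1)) = Mul(Add(-1442, -108), Pow(Add(44509, -41554), -1)) = Mul(-1550, Pow(2955, -1)) = Mul(-1550, Rational(1, 2955)) = Rational(-310, 591)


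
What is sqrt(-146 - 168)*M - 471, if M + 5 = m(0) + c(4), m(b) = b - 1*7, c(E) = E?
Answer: -471 - 8*I*sqrt(314) ≈ -471.0 - 141.76*I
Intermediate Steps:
m(b) = -7 + b (m(b) = b - 7 = -7 + b)
M = -8 (M = -5 + ((-7 + 0) + 4) = -5 + (-7 + 4) = -5 - 3 = -8)
sqrt(-146 - 168)*M - 471 = sqrt(-146 - 168)*(-8) - 471 = sqrt(-314)*(-8) - 471 = (I*sqrt(314))*(-8) - 471 = -8*I*sqrt(314) - 471 = -471 - 8*I*sqrt(314)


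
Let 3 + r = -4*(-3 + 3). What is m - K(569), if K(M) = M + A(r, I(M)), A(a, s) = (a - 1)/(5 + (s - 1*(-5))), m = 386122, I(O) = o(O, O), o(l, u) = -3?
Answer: 2698875/7 ≈ 3.8555e+5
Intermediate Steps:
r = -3 (r = -3 - 4*(-3 + 3) = -3 - 4*0 = -3 + 0 = -3)
I(O) = -3
A(a, s) = (-1 + a)/(10 + s) (A(a, s) = (-1 + a)/(5 + (s + 5)) = (-1 + a)/(5 + (5 + s)) = (-1 + a)/(10 + s))
K(M) = -4/7 + M (K(M) = M + (-1 - 3)/(10 - 3) = M - 4/7 = -4/7 + M)
m - K(569) = 386122 - (-4/7 + 569) = 386122 - 1*3979/7 = 386122 - 3979/7 = 2698875/7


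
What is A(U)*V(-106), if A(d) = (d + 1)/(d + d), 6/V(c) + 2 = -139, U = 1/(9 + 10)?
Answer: -20/47 ≈ -0.42553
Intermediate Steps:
U = 1/19 ≈ 0.052632
V(c) = -2/47 (V(c) = 6/(-2 - 139) = 6/(-141) = 6*(-1/141) = -2/47)
A(d) = (1 + d)/(2*d) (A(d) = (1 + d)/((2*d)) = (1 + d)*(1/(2*d)) = (1 + d)/(2*d))
A(U)*V(-106) = ((1 + 1/19)/(2*(1/19)))*(-2/47) = ((1/2)*19*(20/19))*(-2/47) = 10*(-2/47) = -20/47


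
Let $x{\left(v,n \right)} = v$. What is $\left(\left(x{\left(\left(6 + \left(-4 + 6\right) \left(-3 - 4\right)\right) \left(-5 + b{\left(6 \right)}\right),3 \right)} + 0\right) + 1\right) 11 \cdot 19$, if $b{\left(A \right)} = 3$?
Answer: $3553$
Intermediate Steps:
$\left(\left(x{\left(\left(6 + \left(-4 + 6\right) \left(-3 - 4\right)\right) \left(-5 + b{\left(6 \right)}\right),3 \right)} + 0\right) + 1\right) 11 \cdot 19 = \left(\left(\left(6 + \left(-4 + 6\right) \left(-3 - 4\right)\right) \left(-5 + 3\right) + 0\right) + 1\right) 11 \cdot 19 = \left(\left(\left(6 + 2 \left(-7\right)\right) \left(-2\right) + 0\right) + 1\right) 11 \cdot 19 = \left(\left(\left(6 - 14\right) \left(-2\right) + 0\right) + 1\right) 11 \cdot 19 = \left(\left(\left(-8\right) \left(-2\right) + 0\right) + 1\right) 11 \cdot 19 = \left(\left(16 + 0\right) + 1\right) 11 \cdot 19 = \left(16 + 1\right) 11 \cdot 19 = 17 \cdot 11 \cdot 19 = 187 \cdot 19 = 3553$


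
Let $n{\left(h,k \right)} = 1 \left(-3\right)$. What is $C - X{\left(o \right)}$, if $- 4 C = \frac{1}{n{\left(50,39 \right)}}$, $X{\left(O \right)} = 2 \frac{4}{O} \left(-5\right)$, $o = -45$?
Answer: $- \frac{29}{36} \approx -0.80556$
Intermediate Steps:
$n{\left(h,k \right)} = -3$
$X{\left(O \right)} = - \frac{40}{O}$ ($X{\left(O \right)} = \frac{8}{O} \left(-5\right) = - \frac{40}{O}$)
$C = \frac{1}{12}$ ($C = - \frac{1}{4 \left(-3\right)} = \left(- \frac{1}{4}\right) \left(- \frac{1}{3}\right) = \frac{1}{12} \approx 0.083333$)
$C - X{\left(o \right)} = \frac{1}{12} - - \frac{40}{-45} = \frac{1}{12} - \left(-40\right) \left(- \frac{1}{45}\right) = \frac{1}{12} - \frac{8}{9} = - \frac{29}{36}$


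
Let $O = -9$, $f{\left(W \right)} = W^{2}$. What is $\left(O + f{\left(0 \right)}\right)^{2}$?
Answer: $81$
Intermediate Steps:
$\left(O + f{\left(0 \right)}\right)^{2} = \left(-9 + 0^{2}\right)^{2} = \left(-9 + 0\right)^{2} = \left(-9\right)^{2} = 81$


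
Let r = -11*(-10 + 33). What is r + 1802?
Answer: 1549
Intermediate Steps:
r = -253 (r = -11*23 = -253)
r + 1802 = -253 + 1802 = 1549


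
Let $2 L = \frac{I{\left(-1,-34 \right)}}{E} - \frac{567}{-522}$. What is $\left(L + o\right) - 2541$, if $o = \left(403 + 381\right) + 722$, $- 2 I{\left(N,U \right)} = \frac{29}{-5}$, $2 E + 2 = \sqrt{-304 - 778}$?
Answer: $- \frac{325793537}{314940} - \frac{29 i \sqrt{1082}}{10860} \approx -1034.5 - 0.087838 i$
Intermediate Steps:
$E = -1 + \frac{i \sqrt{1082}}{2}$ ($E = -1 + \frac{\sqrt{-304 - 778}}{2} = -1 + \frac{\sqrt{-1082}}{2} = -1 + \frac{i \sqrt{1082}}{2} \approx -1.0 + 16.447 i$)
$I{\left(N,U \right)} = \frac{29}{10}$ ($I{\left(N,U \right)} = - \frac{29 \frac{1}{-5}}{2} = - \frac{29 \left(- \frac{1}{5}\right)}{2} = \left(- \frac{1}{2}\right) \left(- \frac{29}{5}\right) = \frac{29}{10}$)
$L = \frac{63}{116} + \frac{29}{20 \left(-1 + \frac{i \sqrt{1082}}{2}\right)}$ ($L = \frac{\frac{29}{10 \left(-1 + \frac{i \sqrt{1082}}{2}\right)} - \frac{567}{-522}}{2} = \frac{\frac{29}{10 \left(-1 + \frac{i \sqrt{1082}}{2}\right)} - - \frac{63}{58}}{2} = \frac{\frac{29}{10 \left(-1 + \frac{i \sqrt{1082}}{2}\right)} + \frac{63}{58}}{2} = \frac{\frac{63}{58} + \frac{29}{10 \left(-1 + \frac{i \sqrt{1082}}{2}\right)}}{2} = \frac{63}{116} + \frac{29}{20 \left(-1 + \frac{i \sqrt{1082}}{2}\right)} \approx 0.53776 - 0.087838 i$)
$o = 1506$ ($o = 784 + 722 = 1506$)
$\left(L + o\right) - 2541 = \left(\frac{- 1052 i + 315 \sqrt{1082}}{580 \left(\sqrt{1082} + 2 i\right)} + 1506\right) - 2541 = \left(1506 + \frac{- 1052 i + 315 \sqrt{1082}}{580 \left(\sqrt{1082} + 2 i\right)}\right) - 2541 = -1035 + \frac{- 1052 i + 315 \sqrt{1082}}{580 \left(\sqrt{1082} + 2 i\right)}$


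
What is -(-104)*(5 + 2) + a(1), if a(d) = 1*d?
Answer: 729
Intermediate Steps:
a(d) = d
-(-104)*(5 + 2) + a(1) = -(-104)*(5 + 2) + 1 = -(-104)*7 + 1 = -26*(-28) + 1 = 728 + 1 = 729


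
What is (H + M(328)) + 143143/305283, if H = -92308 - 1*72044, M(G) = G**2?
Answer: -143224481/2523 ≈ -56768.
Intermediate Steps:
H = -164352 (H = -92308 - 72044 = -164352)
(H + M(328)) + 143143/305283 = (-164352 + 328**2) + 143143/305283 = (-164352 + 107584) + 143143*(1/305283) = -56768 + 1183/2523 = -143224481/2523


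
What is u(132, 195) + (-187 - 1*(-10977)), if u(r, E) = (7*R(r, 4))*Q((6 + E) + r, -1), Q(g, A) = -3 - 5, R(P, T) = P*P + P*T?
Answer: -994522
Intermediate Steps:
R(P, T) = P² + P*T
Q(g, A) = -8
u(r, E) = -56*r*(4 + r) (u(r, E) = (7*(r*(r + 4)))*(-8) = (7*(r*(4 + r)))*(-8) = (7*r*(4 + r))*(-8) = -56*r*(4 + r))
u(132, 195) + (-187 - 1*(-10977)) = -56*132*(4 + 132) + (-187 - 1*(-10977)) = -56*132*136 + (-187 + 10977) = -1005312 + 10790 = -994522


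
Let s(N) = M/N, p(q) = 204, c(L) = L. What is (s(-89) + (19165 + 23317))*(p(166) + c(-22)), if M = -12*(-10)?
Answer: 688101596/89 ≈ 7.7315e+6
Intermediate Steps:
M = 120
s(N) = 120/N
(s(-89) + (19165 + 23317))*(p(166) + c(-22)) = (120/(-89) + (19165 + 23317))*(204 - 22) = (120*(-1/89) + 42482)*182 = (-120/89 + 42482)*182 = (3780778/89)*182 = 688101596/89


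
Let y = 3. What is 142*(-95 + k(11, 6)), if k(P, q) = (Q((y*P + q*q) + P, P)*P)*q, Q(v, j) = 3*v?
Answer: 2235790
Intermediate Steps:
k(P, q) = P*q*(3*q² + 12*P) (k(P, q) = ((3*((3*P + q*q) + P))*P)*q = ((3*((3*P + q²) + P))*P)*q = ((3*((q² + 3*P) + P))*P)*q = ((3*(q² + 4*P))*P)*q = ((3*q² + 12*P)*P)*q = (P*(3*q² + 12*P))*q = P*q*(3*q² + 12*P))
142*(-95 + k(11, 6)) = 142*(-95 + 3*11*6*(6² + 4*11)) = 142*(-95 + 3*11*6*(36 + 44)) = 142*(-95 + 3*11*6*80) = 142*(-95 + 15840) = 142*15745 = 2235790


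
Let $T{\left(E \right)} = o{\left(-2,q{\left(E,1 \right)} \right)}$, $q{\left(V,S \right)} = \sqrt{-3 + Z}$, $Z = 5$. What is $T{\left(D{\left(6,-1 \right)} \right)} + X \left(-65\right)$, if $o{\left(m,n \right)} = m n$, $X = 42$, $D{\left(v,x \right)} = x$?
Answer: $-2730 - 2 \sqrt{2} \approx -2732.8$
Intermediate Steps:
$q{\left(V,S \right)} = \sqrt{2}$ ($q{\left(V,S \right)} = \sqrt{-3 + 5} = \sqrt{2}$)
$T{\left(E \right)} = - 2 \sqrt{2}$
$T{\left(D{\left(6,-1 \right)} \right)} + X \left(-65\right) = - 2 \sqrt{2} + 42 \left(-65\right) = - 2 \sqrt{2} - 2730 = -2730 - 2 \sqrt{2}$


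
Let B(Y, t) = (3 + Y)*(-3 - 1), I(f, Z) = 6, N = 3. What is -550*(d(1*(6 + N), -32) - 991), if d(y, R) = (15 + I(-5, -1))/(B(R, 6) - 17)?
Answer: 1634800/3 ≈ 5.4493e+5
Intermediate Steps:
B(Y, t) = -12 - 4*Y (B(Y, t) = (3 + Y)*(-4) = -12 - 4*Y)
d(y, R) = 21/(-29 - 4*R) (d(y, R) = (15 + 6)/((-12 - 4*R) - 17) = 21/(-29 - 4*R))
-550*(d(1*(6 + N), -32) - 991) = -550*(-21/(29 + 4*(-32)) - 991) = -550*(-21/(29 - 128) - 991) = -550*(-21/(-99) - 991) = -550*(-21*(-1/99) - 991) = -550*(7/33 - 991) = -550*(-32696/33) = 1634800/3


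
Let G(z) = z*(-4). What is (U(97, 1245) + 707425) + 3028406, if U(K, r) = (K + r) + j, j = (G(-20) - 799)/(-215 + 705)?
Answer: 1831214051/490 ≈ 3.7372e+6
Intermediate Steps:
G(z) = -4*z
j = -719/490 (j = (-4*(-20) - 799)/(-215 + 705) = (80 - 799)/490 = -719*1/490 = -719/490 ≈ -1.4673)
U(K, r) = -719/490 + K + r (U(K, r) = (K + r) - 719/490 = -719/490 + K + r)
(U(97, 1245) + 707425) + 3028406 = ((-719/490 + 97 + 1245) + 707425) + 3028406 = (656861/490 + 707425) + 3028406 = 347295111/490 + 3028406 = 1831214051/490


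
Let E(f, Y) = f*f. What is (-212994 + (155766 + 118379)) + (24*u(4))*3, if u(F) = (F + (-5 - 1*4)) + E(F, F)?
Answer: 61943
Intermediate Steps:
E(f, Y) = f**2
u(F) = -9 + F + F**2 (u(F) = (F + (-5 - 1*4)) + F**2 = (F + (-5 - 4)) + F**2 = (F - 9) + F**2 = (-9 + F) + F**2 = -9 + F + F**2)
(-212994 + (155766 + 118379)) + (24*u(4))*3 = (-212994 + (155766 + 118379)) + (24*(-9 + 4 + 4**2))*3 = (-212994 + 274145) + (24*(-9 + 4 + 16))*3 = 61151 + (24*11)*3 = 61151 + 264*3 = 61151 + 792 = 61943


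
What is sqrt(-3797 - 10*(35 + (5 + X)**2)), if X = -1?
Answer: I*sqrt(4307) ≈ 65.628*I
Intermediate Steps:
sqrt(-3797 - 10*(35 + (5 + X)**2)) = sqrt(-3797 - 10*(35 + (5 - 1)**2)) = sqrt(-3797 - 10*(35 + 4**2)) = sqrt(-3797 - 10*(35 + 16)) = sqrt(-3797 - 10*51) = sqrt(-3797 - 510) = sqrt(-4307) = I*sqrt(4307)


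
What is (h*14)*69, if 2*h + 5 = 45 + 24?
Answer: 30912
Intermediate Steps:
h = 32 (h = -5/2 + (45 + 24)/2 = -5/2 + (½)*69 = -5/2 + 69/2 = 32)
(h*14)*69 = (32*14)*69 = 448*69 = 30912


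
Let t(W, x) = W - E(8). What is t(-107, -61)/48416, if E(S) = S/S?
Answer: -27/12104 ≈ -0.0022307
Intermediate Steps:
E(S) = 1
t(W, x) = -1 + W (t(W, x) = W - 1*1 = W - 1 = -1 + W)
t(-107, -61)/48416 = (-1 - 107)/48416 = -108*1/48416 = -27/12104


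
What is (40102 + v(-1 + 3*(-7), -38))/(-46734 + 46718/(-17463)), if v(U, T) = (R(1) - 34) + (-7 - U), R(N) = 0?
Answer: -699969429/816162560 ≈ -0.85763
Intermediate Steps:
v(U, T) = -41 - U (v(U, T) = (0 - 34) + (-7 - U) = -34 + (-7 - U) = -41 - U)
(40102 + v(-1 + 3*(-7), -38))/(-46734 + 46718/(-17463)) = (40102 + (-41 - (-1 + 3*(-7))))/(-46734 + 46718/(-17463)) = (40102 + (-41 - (-1 - 21)))/(-46734 + 46718*(-1/17463)) = (40102 + (-41 - 1*(-22)))/(-46734 - 46718/17463) = (40102 + (-41 + 22))/(-816162560/17463) = (40102 - 19)*(-17463/816162560) = 40083*(-17463/816162560) = -699969429/816162560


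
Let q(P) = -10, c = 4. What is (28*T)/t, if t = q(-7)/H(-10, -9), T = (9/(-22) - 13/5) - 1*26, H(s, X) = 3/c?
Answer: 67011/1100 ≈ 60.919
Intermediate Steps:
H(s, X) = ¾ (H(s, X) = 3/4 = 3*(¼) = ¾)
T = -3191/110 (T = (9*(-1/22) - 13*⅕) - 26 = (-9/22 - 13/5) - 26 = -331/110 - 26 = -3191/110 ≈ -29.009)
t = -40/3 (t = -10/¾ = -10*4/3 = -40/3 ≈ -13.333)
(28*T)/t = (28*(-3191/110))/(-40/3) = -44674/55*(-3/40) = 67011/1100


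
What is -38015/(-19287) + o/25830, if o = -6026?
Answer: 48094666/27676845 ≈ 1.7377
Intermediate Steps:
-38015/(-19287) + o/25830 = -38015/(-19287) - 6026/25830 = -38015*(-1/19287) - 6026*1/25830 = 38015/19287 - 3013/12915 = 48094666/27676845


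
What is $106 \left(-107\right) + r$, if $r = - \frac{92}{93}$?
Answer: $- \frac{1054898}{93} \approx -11343.0$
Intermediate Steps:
$r = - \frac{92}{93}$ ($r = \left(-92\right) \frac{1}{93} = - \frac{92}{93} \approx -0.98925$)
$106 \left(-107\right) + r = 106 \left(-107\right) - \frac{92}{93} = -11342 - \frac{92}{93} = - \frac{1054898}{93}$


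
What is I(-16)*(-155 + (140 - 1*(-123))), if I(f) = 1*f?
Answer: -1728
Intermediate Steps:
I(f) = f
I(-16)*(-155 + (140 - 1*(-123))) = -16*(-155 + (140 - 1*(-123))) = -16*(-155 + (140 + 123)) = -16*(-155 + 263) = -16*108 = -1728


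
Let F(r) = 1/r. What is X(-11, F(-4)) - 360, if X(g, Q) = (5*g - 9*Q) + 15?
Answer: -1591/4 ≈ -397.75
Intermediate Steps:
X(g, Q) = 15 - 9*Q + 5*g (X(g, Q) = (-9*Q + 5*g) + 15 = 15 - 9*Q + 5*g)
X(-11, F(-4)) - 360 = (15 - 9/(-4) + 5*(-11)) - 360 = (15 - 9*(-¼) - 55) - 360 = (15 + 9/4 - 55) - 360 = -151/4 - 360 = -1591/4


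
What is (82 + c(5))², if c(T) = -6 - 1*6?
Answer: 4900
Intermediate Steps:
c(T) = -12 (c(T) = -6 - 6 = -12)
(82 + c(5))² = (82 - 12)² = 70² = 4900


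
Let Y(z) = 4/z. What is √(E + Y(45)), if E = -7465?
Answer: I*√1679605/15 ≈ 86.4*I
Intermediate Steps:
√(E + Y(45)) = √(-7465 + 4/45) = √(-335921/45) = I*√1679605/15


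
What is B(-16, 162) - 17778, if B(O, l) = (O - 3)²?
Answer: -17417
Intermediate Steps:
B(O, l) = (-3 + O)²
B(-16, 162) - 17778 = (-3 - 16)² - 17778 = (-19)² - 17778 = 361 - 17778 = -17417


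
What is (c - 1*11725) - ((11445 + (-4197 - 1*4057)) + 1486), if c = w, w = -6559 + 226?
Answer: -22735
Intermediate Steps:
w = -6333
c = -6333
(c - 1*11725) - ((11445 + (-4197 - 1*4057)) + 1486) = (-6333 - 1*11725) - ((11445 + (-4197 - 1*4057)) + 1486) = (-6333 - 11725) - ((11445 + (-4197 - 4057)) + 1486) = -18058 - ((11445 - 8254) + 1486) = -18058 - (3191 + 1486) = -18058 - 1*4677 = -18058 - 4677 = -22735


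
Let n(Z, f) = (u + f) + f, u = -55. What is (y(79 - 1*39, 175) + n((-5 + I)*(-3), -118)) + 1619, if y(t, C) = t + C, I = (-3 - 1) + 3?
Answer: 1543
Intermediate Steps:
I = -1 (I = -4 + 3 = -1)
y(t, C) = C + t
n(Z, f) = -55 + 2*f (n(Z, f) = (-55 + f) + f = -55 + 2*f)
(y(79 - 1*39, 175) + n((-5 + I)*(-3), -118)) + 1619 = ((175 + (79 - 1*39)) + (-55 + 2*(-118))) + 1619 = ((175 + (79 - 39)) + (-55 - 236)) + 1619 = ((175 + 40) - 291) + 1619 = (215 - 291) + 1619 = -76 + 1619 = 1543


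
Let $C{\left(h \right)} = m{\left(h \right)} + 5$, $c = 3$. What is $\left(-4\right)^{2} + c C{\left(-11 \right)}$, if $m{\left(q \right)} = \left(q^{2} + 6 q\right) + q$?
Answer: $163$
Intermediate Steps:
$m{\left(q \right)} = q^{2} + 7 q$
$C{\left(h \right)} = 5 + h \left(7 + h\right)$ ($C{\left(h \right)} = h \left(7 + h\right) + 5 = 5 + h \left(7 + h\right)$)
$\left(-4\right)^{2} + c C{\left(-11 \right)} = \left(-4\right)^{2} + 3 \left(5 - 11 \left(7 - 11\right)\right) = 16 + 3 \left(5 - -44\right) = 16 + 3 \left(5 + 44\right) = 16 + 3 \cdot 49 = 16 + 147 = 163$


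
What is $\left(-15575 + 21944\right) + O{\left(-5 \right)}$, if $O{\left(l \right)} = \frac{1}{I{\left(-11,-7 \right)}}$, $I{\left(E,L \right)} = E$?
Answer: $\frac{70058}{11} \approx 6368.9$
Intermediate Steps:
$O{\left(l \right)} = - \frac{1}{11}$ ($O{\left(l \right)} = \frac{1}{-11} = - \frac{1}{11}$)
$\left(-15575 + 21944\right) + O{\left(-5 \right)} = \left(-15575 + 21944\right) - \frac{1}{11} = 6369 - \frac{1}{11} = \frac{70058}{11}$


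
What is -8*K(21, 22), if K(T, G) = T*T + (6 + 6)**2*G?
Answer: -28872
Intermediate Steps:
K(T, G) = T**2 + 144*G (K(T, G) = T**2 + 12**2*G = T**2 + 144*G)
-8*K(21, 22) = -8*(21**2 + 144*22) = -8*(441 + 3168) = -8*3609 = -28872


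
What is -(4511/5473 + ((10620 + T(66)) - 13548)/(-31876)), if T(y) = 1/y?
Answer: -811381139/885706536 ≈ -0.91608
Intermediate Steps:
-(4511/5473 + ((10620 + T(66)) - 13548)/(-31876)) = -(4511/5473 + ((10620 + 1/66) - 13548)/(-31876)) = -(4511*(1/5473) + ((10620 + 1/66) - 13548)*(-1/31876)) = -(347/421 + (700921/66 - 13548)*(-1/31876)) = -(347/421 - 193247/66*(-1/31876)) = -(347/421 + 193247/2103816) = -1*811381139/885706536 = -811381139/885706536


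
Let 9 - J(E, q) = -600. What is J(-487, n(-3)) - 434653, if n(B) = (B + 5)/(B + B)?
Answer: -434044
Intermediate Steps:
n(B) = (5 + B)/(2*B) (n(B) = (5 + B)/((2*B)) = (5 + B)*(1/(2*B)) = (5 + B)/(2*B))
J(E, q) = 609 (J(E, q) = 9 - 1*(-600) = 9 + 600 = 609)
J(-487, n(-3)) - 434653 = 609 - 434653 = -434044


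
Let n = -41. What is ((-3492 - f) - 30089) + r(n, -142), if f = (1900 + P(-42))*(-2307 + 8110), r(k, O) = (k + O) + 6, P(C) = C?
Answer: -10815732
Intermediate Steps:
r(k, O) = 6 + O + k (r(k, O) = (O + k) + 6 = 6 + O + k)
f = 10781974 (f = (1900 - 42)*(-2307 + 8110) = 1858*5803 = 10781974)
((-3492 - f) - 30089) + r(n, -142) = ((-3492 - 1*10781974) - 30089) + (6 - 142 - 41) = ((-3492 - 10781974) - 30089) - 177 = (-10785466 - 30089) - 177 = -10815555 - 177 = -10815732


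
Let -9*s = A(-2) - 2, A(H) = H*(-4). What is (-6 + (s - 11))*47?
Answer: -2491/3 ≈ -830.33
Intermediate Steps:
A(H) = -4*H
s = -2/3 (s = -(-4*(-2) - 2)/9 = -(8 - 2)/9 = -1/9*6 = -2/3 ≈ -0.66667)
(-6 + (s - 11))*47 = (-6 + (-2/3 - 11))*47 = (-6 - 35/3)*47 = -53/3*47 = -2491/3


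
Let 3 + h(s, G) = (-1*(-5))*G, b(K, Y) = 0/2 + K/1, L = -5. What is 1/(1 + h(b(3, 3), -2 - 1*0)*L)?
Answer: 1/66 ≈ 0.015152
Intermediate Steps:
b(K, Y) = K (b(K, Y) = 0*(1/2) + K*1 = 0 + K = K)
h(s, G) = -3 + 5*G (h(s, G) = -3 + (-1*(-5))*G = -3 + 5*G)
1/(1 + h(b(3, 3), -2 - 1*0)*L) = 1/(1 + (-3 + 5*(-2 - 1*0))*(-5)) = 1/(1 + (-3 + 5*(-2 + 0))*(-5)) = 1/(1 + (-3 + 5*(-2))*(-5)) = 1/(1 + (-3 - 10)*(-5)) = 1/(1 - 13*(-5)) = 1/(1 + 65) = 1/66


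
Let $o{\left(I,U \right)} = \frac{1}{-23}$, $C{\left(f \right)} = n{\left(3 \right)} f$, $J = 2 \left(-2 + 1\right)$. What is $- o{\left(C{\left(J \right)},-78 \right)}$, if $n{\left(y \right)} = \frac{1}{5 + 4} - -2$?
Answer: $\frac{1}{23} \approx 0.043478$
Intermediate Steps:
$n{\left(y \right)} = \frac{19}{9}$ ($n{\left(y \right)} = \frac{1}{9} + 2 = \frac{19}{9}$)
$J = -2$ ($J = 2 \left(-1\right) = -2$)
$C{\left(f \right)} = \frac{19 f}{9}$
$o{\left(I,U \right)} = - \frac{1}{23}$
$- o{\left(C{\left(J \right)},-78 \right)} = \left(-1\right) \left(- \frac{1}{23}\right) = \frac{1}{23}$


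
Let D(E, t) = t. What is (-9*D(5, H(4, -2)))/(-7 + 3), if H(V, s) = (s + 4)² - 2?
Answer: 9/2 ≈ 4.5000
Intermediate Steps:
H(V, s) = -2 + (4 + s)² (H(V, s) = (4 + s)² - 2 = -2 + (4 + s)²)
(-9*D(5, H(4, -2)))/(-7 + 3) = (-9*(-2 + (4 - 2)²))/(-7 + 3) = -9*(-2 + 2²)/(-4) = -9*(-2 + 4)*(-¼) = -9*2*(-¼) = -18*(-¼) = 9/2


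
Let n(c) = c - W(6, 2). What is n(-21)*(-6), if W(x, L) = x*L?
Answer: 198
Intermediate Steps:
W(x, L) = L*x
n(c) = -12 + c (n(c) = c - 2*6 = c - 1*12 = c - 12 = -12 + c)
n(-21)*(-6) = (-12 - 21)*(-6) = -33*(-6) = 198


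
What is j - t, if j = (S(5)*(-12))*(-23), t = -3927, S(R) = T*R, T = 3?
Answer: 8067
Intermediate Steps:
S(R) = 3*R
j = 4140 (j = ((3*5)*(-12))*(-23) = (15*(-12))*(-23) = -180*(-23) = 4140)
j - t = 4140 - 1*(-3927) = 4140 + 3927 = 8067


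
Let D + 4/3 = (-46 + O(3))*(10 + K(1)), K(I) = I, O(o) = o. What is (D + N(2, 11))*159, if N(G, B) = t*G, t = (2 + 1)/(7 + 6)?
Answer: -979493/13 ≈ -75346.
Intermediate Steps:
t = 3/13 ≈ 0.23077
N(G, B) = 3*G/13
D = -1423/3 (D = -4/3 + (-46 + 3)*(10 + 1) = -4/3 - 43*11 = -4/3 - 473 = -1423/3 ≈ -474.33)
(D + N(2, 11))*159 = (-1423/3 + (3/13)*2)*159 = (-1423/3 + 6/13)*159 = -18481/39*159 = -979493/13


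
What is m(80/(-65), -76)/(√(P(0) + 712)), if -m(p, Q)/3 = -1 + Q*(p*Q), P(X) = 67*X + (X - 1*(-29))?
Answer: 92429*√741/3211 ≈ 783.57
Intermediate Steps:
P(X) = 29 + 68*X (P(X) = 67*X + (X + 29) = 67*X + (29 + X) = 29 + 68*X)
m(p, Q) = 3 - 3*p*Q² (m(p, Q) = -3*(-1 + Q*(p*Q)) = -3*(-1 + Q*(Q*p)) = -3*(-1 + p*Q²) = 3 - 3*p*Q²)
m(80/(-65), -76)/(√(P(0) + 712)) = (3 - 3*80/(-65)*(-76)²)/(√((29 + 68*0) + 712)) = (3 - 3*80*(-1/65)*5776)/(√((29 + 0) + 712)) = (3 - 3*(-16/13)*5776)/(√(29 + 712)) = (3 + 277248/13)/(√741) = 277287*(√741/741)/13 = 92429*√741/3211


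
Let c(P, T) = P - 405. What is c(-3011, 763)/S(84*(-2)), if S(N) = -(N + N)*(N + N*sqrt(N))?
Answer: 61/170352 - 61*I*sqrt(42)/85176 ≈ 0.00035808 - 0.0046413*I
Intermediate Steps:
c(P, T) = -405 + P
S(N) = -2*N*(N + N**(3/2))
c(-3011, 763)/S(84*(-2)) = (-405 - 3011)/(-2*(84*(-2))**2 - 2*56448*I*sqrt(42)) = -3416/(-2*(-168)**2 - 112896*I*sqrt(42)) = -3416/(-2*28224 - 112896*I*sqrt(42)) = -3416/(-56448 - 112896*I*sqrt(42))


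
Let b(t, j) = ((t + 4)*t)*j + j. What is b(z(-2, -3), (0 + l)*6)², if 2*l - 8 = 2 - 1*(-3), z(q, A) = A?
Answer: 6084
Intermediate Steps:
l = 13/2 (l = 4 + (2 - 1*(-3))/2 = 4 + (2 + 3)/2 = 4 + (½)*5 = 4 + 5/2 = 13/2 ≈ 6.5000)
b(t, j) = j + j*t*(4 + t) (b(t, j) = ((4 + t)*t)*j + j = (t*(4 + t))*j + j = j*t*(4 + t) + j = j + j*t*(4 + t))
b(z(-2, -3), (0 + l)*6)² = (((0 + 13/2)*6)*(1 + (-3)² + 4*(-3)))² = (((13/2)*6)*(1 + 9 - 12))² = (39*(-2))² = (-78)² = 6084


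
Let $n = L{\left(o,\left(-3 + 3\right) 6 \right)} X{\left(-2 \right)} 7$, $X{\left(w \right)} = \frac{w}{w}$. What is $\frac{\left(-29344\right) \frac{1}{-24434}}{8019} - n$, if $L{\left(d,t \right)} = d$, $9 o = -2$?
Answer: $\frac{152409530}{97968123} \approx 1.5557$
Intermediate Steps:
$X{\left(w \right)} = 1$
$o = - \frac{2}{9}$ ($o = \frac{1}{9} \left(-2\right) = - \frac{2}{9} \approx -0.22222$)
$n = - \frac{14}{9}$ ($n = \left(- \frac{2}{9}\right) 1 \cdot 7 = \left(- \frac{2}{9}\right) 7 = - \frac{14}{9} \approx -1.5556$)
$\frac{\left(-29344\right) \frac{1}{-24434}}{8019} - n = \frac{\left(-29344\right) \frac{1}{-24434}}{8019} - - \frac{14}{9} = \left(-29344\right) \left(- \frac{1}{24434}\right) \frac{1}{8019} + \frac{14}{9} = \frac{14672}{12217} \cdot \frac{1}{8019} + \frac{14}{9} = \frac{14672}{97968123} + \frac{14}{9} = \frac{152409530}{97968123}$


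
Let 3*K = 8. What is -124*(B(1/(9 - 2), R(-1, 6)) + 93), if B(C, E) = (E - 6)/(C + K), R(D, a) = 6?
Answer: -11532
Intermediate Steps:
K = 8/3 (K = (⅓)*8 = 8/3 ≈ 2.6667)
B(C, E) = (-6 + E)/(8/3 + C) (B(C, E) = (E - 6)/(C + 8/3) = (-6 + E)/(8/3 + C))
-124*(B(1/(9 - 2), R(-1, 6)) + 93) = -124*(3*(-6 + 6)/(8 + 3/(9 - 2)) + 93) = -124*(3*0/(8 + 3/7) + 93) = -124*(3*0/(59/7) + 93) = -124*(3*(7/59)*0 + 93) = -124*(0 + 93) = -124*93 = -11532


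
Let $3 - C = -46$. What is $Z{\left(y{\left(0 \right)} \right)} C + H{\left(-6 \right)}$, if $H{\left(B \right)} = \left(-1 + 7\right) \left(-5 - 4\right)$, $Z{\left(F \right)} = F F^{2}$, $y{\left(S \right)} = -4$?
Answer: $-3190$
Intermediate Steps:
$C = 49$ ($C = 3 - -46 = 3 + 46 = 49$)
$Z{\left(F \right)} = F^{3}$
$H{\left(B \right)} = -54$ ($H{\left(B \right)} = 6 \left(-9\right) = -54$)
$Z{\left(y{\left(0 \right)} \right)} C + H{\left(-6 \right)} = \left(-4\right)^{3} \cdot 49 - 54 = \left(-64\right) 49 - 54 = -3136 - 54 = -3190$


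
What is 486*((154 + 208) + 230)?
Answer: 287712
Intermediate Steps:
486*((154 + 208) + 230) = 486*(362 + 230) = 486*592 = 287712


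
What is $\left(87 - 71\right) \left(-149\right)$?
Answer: $-2384$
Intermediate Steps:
$\left(87 - 71\right) \left(-149\right) = 16 \left(-149\right) = -2384$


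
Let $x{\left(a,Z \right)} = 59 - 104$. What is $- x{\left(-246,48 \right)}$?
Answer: $45$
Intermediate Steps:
$x{\left(a,Z \right)} = -45$
$- x{\left(-246,48 \right)} = \left(-1\right) \left(-45\right) = 45$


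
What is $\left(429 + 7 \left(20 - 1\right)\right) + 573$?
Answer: $1135$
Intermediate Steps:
$\left(429 + 7 \left(20 - 1\right)\right) + 573 = \left(429 + 7 \cdot 19\right) + 573 = \left(429 + 133\right) + 573 = 562 + 573 = 1135$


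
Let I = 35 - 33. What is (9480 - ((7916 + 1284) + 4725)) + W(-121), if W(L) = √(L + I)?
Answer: -4445 + I*√119 ≈ -4445.0 + 10.909*I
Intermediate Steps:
I = 2
W(L) = √(2 + L) (W(L) = √(L + 2) = √(2 + L))
(9480 - ((7916 + 1284) + 4725)) + W(-121) = (9480 - ((7916 + 1284) + 4725)) + √(2 - 121) = (9480 - (9200 + 4725)) + √(-119) = (9480 - 1*13925) + I*√119 = (9480 - 13925) + I*√119 = -4445 + I*√119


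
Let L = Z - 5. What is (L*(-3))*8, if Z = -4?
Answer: 216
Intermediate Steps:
L = -9 (L = -4 - 5 = -9)
(L*(-3))*8 = -9*(-3)*8 = 27*8 = 216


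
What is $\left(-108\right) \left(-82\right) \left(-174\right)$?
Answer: $-1540944$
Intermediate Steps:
$\left(-108\right) \left(-82\right) \left(-174\right) = 8856 \left(-174\right) = -1540944$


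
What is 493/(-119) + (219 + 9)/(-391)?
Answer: -12935/2737 ≈ -4.7260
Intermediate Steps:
493/(-119) + (219 + 9)/(-391) = 493*(-1/119) + 228*(-1/391) = -29/7 - 228/391 = -12935/2737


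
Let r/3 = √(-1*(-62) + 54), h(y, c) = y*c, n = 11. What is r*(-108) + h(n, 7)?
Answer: 77 - 648*√29 ≈ -3412.6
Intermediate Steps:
h(y, c) = c*y
r = 6*√29 (r = 3*√(-1*(-62) + 54) = 3*√(62 + 54) = 3*√116 = 3*(2*√29) = 6*√29 ≈ 32.311)
r*(-108) + h(n, 7) = (6*√29)*(-108) + 7*11 = -648*√29 + 77 = 77 - 648*√29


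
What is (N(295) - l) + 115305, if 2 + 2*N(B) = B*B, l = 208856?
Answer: -100079/2 ≈ -50040.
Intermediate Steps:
N(B) = -1 + B**2/2 (N(B) = -1 + (B*B)/2 = -1 + B**2/2)
(N(295) - l) + 115305 = ((-1 + (1/2)*295**2) - 1*208856) + 115305 = ((-1 + (1/2)*87025) - 208856) + 115305 = ((-1 + 87025/2) - 208856) + 115305 = (87023/2 - 208856) + 115305 = -330689/2 + 115305 = -100079/2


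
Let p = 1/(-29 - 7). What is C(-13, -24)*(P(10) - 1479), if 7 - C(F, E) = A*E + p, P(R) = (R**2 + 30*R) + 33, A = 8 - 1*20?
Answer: 5290145/18 ≈ 2.9390e+5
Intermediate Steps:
A = -12 (A = 8 - 20 = -12)
p = -1/36 (p = 1/(-36) = -1/36 ≈ -0.027778)
P(R) = 33 + R**2 + 30*R
C(F, E) = 253/36 + 12*E (C(F, E) = 7 - (-12*E - 1/36) = 7 - (-1/36 - 12*E) = 7 + (1/36 + 12*E) = 253/36 + 12*E)
C(-13, -24)*(P(10) - 1479) = (253/36 + 12*(-24))*((33 + 10**2 + 30*10) - 1479) = (253/36 - 288)*((33 + 100 + 300) - 1479) = -10115*(433 - 1479)/36 = -10115/36*(-1046) = 5290145/18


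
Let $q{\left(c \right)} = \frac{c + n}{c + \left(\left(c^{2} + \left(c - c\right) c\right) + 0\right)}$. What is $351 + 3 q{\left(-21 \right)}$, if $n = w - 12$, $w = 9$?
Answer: $\frac{12279}{35} \approx 350.83$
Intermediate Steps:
$n = -3$ ($n = 9 - 12 = -3$)
$q{\left(c \right)} = \frac{-3 + c}{c + c^{2}}$ ($q{\left(c \right)} = \frac{c - 3}{c + \left(\left(c^{2} + \left(c - c\right) c\right) + 0\right)} = \frac{-3 + c}{c + \left(\left(c^{2} + 0 c\right) + 0\right)} = \frac{-3 + c}{c + \left(\left(c^{2} + 0\right) + 0\right)} = \frac{-3 + c}{c + \left(c^{2} + 0\right)} = \frac{-3 + c}{c + c^{2}}$)
$351 + 3 q{\left(-21 \right)} = 351 + 3 \frac{-3 - 21}{\left(-21\right) \left(1 - 21\right)} = 351 + 3 \left(\left(- \frac{1}{21}\right) \frac{1}{-20} \left(-24\right)\right) = 351 + 3 \left(\left(- \frac{1}{21}\right) \left(- \frac{1}{20}\right) \left(-24\right)\right) = 351 + 3 \left(- \frac{2}{35}\right) = 351 - \frac{6}{35} = \frac{12279}{35}$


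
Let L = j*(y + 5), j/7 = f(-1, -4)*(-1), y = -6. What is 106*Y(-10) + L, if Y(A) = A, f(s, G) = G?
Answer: -1088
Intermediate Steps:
j = 28 (j = 7*(-4*(-1)) = 7*4 = 28)
L = -28 (L = 28*(-6 + 5) = 28*(-1) = -28)
106*Y(-10) + L = 106*(-10) - 28 = -1060 - 28 = -1088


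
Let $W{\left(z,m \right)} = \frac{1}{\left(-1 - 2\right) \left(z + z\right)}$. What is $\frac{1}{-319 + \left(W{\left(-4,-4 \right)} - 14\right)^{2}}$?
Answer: $- \frac{576}{71519} \approx -0.0080538$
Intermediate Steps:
$W{\left(z,m \right)} = - \frac{1}{6 z}$ ($W{\left(z,m \right)} = \frac{1}{\left(-3\right) 2 z} = \frac{1}{\left(-6\right) z} = - \frac{1}{6 z}$)
$\frac{1}{-319 + \left(W{\left(-4,-4 \right)} - 14\right)^{2}} = \frac{1}{-319 + \left(- \frac{1}{6 \left(-4\right)} - 14\right)^{2}} = \frac{1}{-319 + \left(\left(- \frac{1}{6}\right) \left(- \frac{1}{4}\right) - 14\right)^{2}} = \frac{1}{-319 + \left(\frac{1}{24} - 14\right)^{2}} = \frac{1}{-319 + \left(- \frac{335}{24}\right)^{2}} = \frac{1}{-319 + \frac{112225}{576}} = \frac{1}{- \frac{71519}{576}} = - \frac{576}{71519}$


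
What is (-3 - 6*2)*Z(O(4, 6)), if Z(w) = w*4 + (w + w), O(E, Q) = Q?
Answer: -540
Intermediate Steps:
Z(w) = 6*w (Z(w) = 4*w + 2*w = 6*w)
(-3 - 6*2)*Z(O(4, 6)) = (-3 - 6*2)*(6*6) = (-3 - 12)*36 = -15*36 = -540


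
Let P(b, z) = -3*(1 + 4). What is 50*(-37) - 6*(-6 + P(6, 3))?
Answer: -1724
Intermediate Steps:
P(b, z) = -15 (P(b, z) = -3*5 = -15)
50*(-37) - 6*(-6 + P(6, 3)) = 50*(-37) - 6*(-6 - 15) = -1850 - 6*(-21) = -1850 + 126 = -1724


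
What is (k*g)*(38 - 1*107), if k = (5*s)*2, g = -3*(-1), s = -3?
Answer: 6210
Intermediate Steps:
g = 3
k = -30 (k = (5*(-3))*2 = -15*2 = -30)
(k*g)*(38 - 1*107) = (-30*3)*(38 - 1*107) = -90*(38 - 107) = -90*(-69) = 6210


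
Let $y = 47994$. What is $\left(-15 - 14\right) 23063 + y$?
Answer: $-620833$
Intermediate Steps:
$\left(-15 - 14\right) 23063 + y = \left(-15 - 14\right) 23063 + 47994 = \left(-29\right) 23063 + 47994 = -668827 + 47994 = -620833$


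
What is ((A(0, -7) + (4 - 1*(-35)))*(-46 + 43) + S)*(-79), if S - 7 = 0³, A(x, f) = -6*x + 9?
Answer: 10823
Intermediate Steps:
A(x, f) = 9 - 6*x
S = 7 (S = 7 + 0³ = 7 + 0 = 7)
((A(0, -7) + (4 - 1*(-35)))*(-46 + 43) + S)*(-79) = (((9 - 6*0) + (4 - 1*(-35)))*(-46 + 43) + 7)*(-79) = (((9 + 0) + (4 + 35))*(-3) + 7)*(-79) = ((9 + 39)*(-3) + 7)*(-79) = (48*(-3) + 7)*(-79) = (-144 + 7)*(-79) = -137*(-79) = 10823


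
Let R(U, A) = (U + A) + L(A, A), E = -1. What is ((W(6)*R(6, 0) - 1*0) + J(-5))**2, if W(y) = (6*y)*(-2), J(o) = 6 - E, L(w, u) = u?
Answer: 180625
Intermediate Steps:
R(U, A) = U + 2*A (R(U, A) = (U + A) + A = (A + U) + A = U + 2*A)
J(o) = 7 (J(o) = 6 - 1*(-1) = 6 + 1 = 7)
W(y) = -12*y
((W(6)*R(6, 0) - 1*0) + J(-5))**2 = (((-12*6)*(6 + 2*0) - 1*0) + 7)**2 = ((-72*(6 + 0) + 0) + 7)**2 = ((-72*6 + 0) + 7)**2 = ((-432 + 0) + 7)**2 = (-432 + 7)**2 = (-425)**2 = 180625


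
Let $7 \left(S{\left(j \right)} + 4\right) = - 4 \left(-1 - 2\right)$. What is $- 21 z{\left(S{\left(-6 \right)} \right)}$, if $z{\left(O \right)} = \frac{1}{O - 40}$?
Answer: $\frac{147}{296} \approx 0.49662$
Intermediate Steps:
$S{\left(j \right)} = - \frac{16}{7}$ ($S{\left(j \right)} = -4 + \frac{\left(-4\right) \left(-1 - 2\right)}{7} = -4 + \frac{\left(-4\right) \left(-3\right)}{7} = -4 + \frac{1}{7} \cdot 12 = -4 + \frac{12}{7} = - \frac{16}{7}$)
$z{\left(O \right)} = \frac{1}{-40 + O}$
$- 21 z{\left(S{\left(-6 \right)} \right)} = - \frac{21}{-40 - \frac{16}{7}} = - \frac{21}{- \frac{296}{7}} = \left(-21\right) \left(- \frac{7}{296}\right) = \frac{147}{296}$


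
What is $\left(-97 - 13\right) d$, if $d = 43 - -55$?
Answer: $-10780$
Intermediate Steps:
$d = 98$ ($d = 43 + 55 = 98$)
$\left(-97 - 13\right) d = \left(-97 - 13\right) 98 = \left(-110\right) 98 = -10780$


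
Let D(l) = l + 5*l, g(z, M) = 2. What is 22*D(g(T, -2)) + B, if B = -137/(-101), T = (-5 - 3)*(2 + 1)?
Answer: 26801/101 ≈ 265.36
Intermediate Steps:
T = -24 (T = -8*3 = -24)
B = 137/101 (B = -137*(-1/101) = 137/101 ≈ 1.3564)
D(l) = 6*l
22*D(g(T, -2)) + B = 22*(6*2) + 137/101 = 22*12 + 137/101 = 264 + 137/101 = 26801/101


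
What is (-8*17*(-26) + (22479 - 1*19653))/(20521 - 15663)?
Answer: 3181/2429 ≈ 1.3096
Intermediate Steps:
(-8*17*(-26) + (22479 - 1*19653))/(20521 - 15663) = (-136*(-26) + (22479 - 19653))/4858 = (3536 + 2826)*(1/4858) = 6362*(1/4858) = 3181/2429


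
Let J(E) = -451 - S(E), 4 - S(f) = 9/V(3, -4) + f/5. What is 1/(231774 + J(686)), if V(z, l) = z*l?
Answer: 20/4629109 ≈ 4.3205e-6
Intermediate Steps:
V(z, l) = l*z
S(f) = 19/4 - f/5 (S(f) = 4 - (9/((-4*3)) + f/5) = 4 - (9/(-12) + f*(⅕)) = 4 - (9*(-1/12) + f/5) = 4 - (-¾ + f/5) = 4 + (¾ - f/5) = 19/4 - f/5)
J(E) = -1823/4 + E/5 (J(E) = -451 - (19/4 - E/5) = -451 + (-19/4 + E/5) = -1823/4 + E/5)
1/(231774 + J(686)) = 1/(231774 + (-1823/4 + (⅕)*686)) = 1/(231774 + (-1823/4 + 686/5)) = 1/(231774 - 6371/20) = 1/(4629109/20) = 20/4629109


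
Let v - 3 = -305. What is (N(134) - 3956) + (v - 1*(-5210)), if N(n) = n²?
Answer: 18908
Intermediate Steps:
v = -302 (v = 3 - 305 = -302)
(N(134) - 3956) + (v - 1*(-5210)) = (134² - 3956) + (-302 - 1*(-5210)) = (17956 - 3956) + (-302 + 5210) = 14000 + 4908 = 18908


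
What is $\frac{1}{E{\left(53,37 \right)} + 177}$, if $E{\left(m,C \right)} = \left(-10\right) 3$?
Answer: $\frac{1}{147} \approx 0.0068027$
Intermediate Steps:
$E{\left(m,C \right)} = -30$
$\frac{1}{E{\left(53,37 \right)} + 177} = \frac{1}{-30 + 177} = \frac{1}{147}$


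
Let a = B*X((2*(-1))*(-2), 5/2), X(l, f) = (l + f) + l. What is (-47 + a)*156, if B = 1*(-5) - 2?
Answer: -18798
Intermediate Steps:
X(l, f) = f + 2*l (X(l, f) = (f + l) + l = f + 2*l)
B = -7 (B = -5 - 2 = -7)
a = -147/2 (a = -7*(5/2 + 2*((2*(-1))*(-2))) = -7*(5*(½) + 2*(-2*(-2))) = -7*(5/2 + 2*4) = -7*(5/2 + 8) = -7*21/2 = -147/2 ≈ -73.500)
(-47 + a)*156 = (-47 - 147/2)*156 = -241/2*156 = -18798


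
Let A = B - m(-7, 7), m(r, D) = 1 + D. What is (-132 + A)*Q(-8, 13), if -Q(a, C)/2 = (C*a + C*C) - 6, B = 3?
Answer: 16166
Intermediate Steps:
Q(a, C) = 12 - 2*C² - 2*C*a (Q(a, C) = -2*((C*a + C*C) - 6) = -2*((C*a + C²) - 6) = -2*((C² + C*a) - 6) = -2*(-6 + C² + C*a) = 12 - 2*C² - 2*C*a)
A = -5 (A = 3 - (1 + 7) = 3 - 1*8 = 3 - 8 = -5)
(-132 + A)*Q(-8, 13) = (-132 - 5)*(12 - 2*13² - 2*13*(-8)) = -137*(12 - 2*169 + 208) = -137*(12 - 338 + 208) = -137*(-118) = 16166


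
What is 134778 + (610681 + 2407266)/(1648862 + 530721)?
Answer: 293762855521/2179583 ≈ 1.3478e+5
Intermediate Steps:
134778 + (610681 + 2407266)/(1648862 + 530721) = 134778 + 3017947/2179583 = 293762855521/2179583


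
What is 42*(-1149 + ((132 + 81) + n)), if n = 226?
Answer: -29820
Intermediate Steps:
42*(-1149 + ((132 + 81) + n)) = 42*(-1149 + ((132 + 81) + 226)) = 42*(-1149 + (213 + 226)) = 42*(-1149 + 439) = 42*(-710) = -29820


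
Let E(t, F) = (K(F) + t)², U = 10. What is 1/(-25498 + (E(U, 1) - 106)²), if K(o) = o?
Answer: -1/25273 ≈ -3.9568e-5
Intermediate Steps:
E(t, F) = (F + t)²
1/(-25498 + (E(U, 1) - 106)²) = 1/(-25498 + ((1 + 10)² - 106)²) = 1/(-25498 + (11² - 106)²) = 1/(-25498 + (121 - 106)²) = 1/(-25498 + 15²) = 1/(-25498 + 225) = 1/(-25273) = -1/25273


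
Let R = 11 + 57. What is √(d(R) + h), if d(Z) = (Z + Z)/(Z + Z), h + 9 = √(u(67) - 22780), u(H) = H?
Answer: √(-8 + I*√22713) ≈ 8.4534 + 8.914*I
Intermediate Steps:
R = 68
h = -9 + I*√22713 (h = -9 + √(67 - 22780) = -9 + √(-22713) = -9 + I*√22713 ≈ -9.0 + 150.71*I)
d(Z) = 1 (d(Z) = (2*Z)/((2*Z)) = (2*Z)*(1/(2*Z)) = 1)
√(d(R) + h) = √(1 + (-9 + I*√22713)) = √(-8 + I*√22713)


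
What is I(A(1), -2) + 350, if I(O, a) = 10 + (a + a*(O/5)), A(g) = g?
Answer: 1788/5 ≈ 357.60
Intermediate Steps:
I(O, a) = 10 + a + O*a/5 (I(O, a) = 10 + (a + a*(O*(⅕))) = 10 + (a + a*(O/5)) = 10 + (a + O*a/5) = 10 + a + O*a/5)
I(A(1), -2) + 350 = (10 - 2 + (⅕)*1*(-2)) + 350 = (10 - 2 - ⅖) + 350 = 38/5 + 350 = 1788/5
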